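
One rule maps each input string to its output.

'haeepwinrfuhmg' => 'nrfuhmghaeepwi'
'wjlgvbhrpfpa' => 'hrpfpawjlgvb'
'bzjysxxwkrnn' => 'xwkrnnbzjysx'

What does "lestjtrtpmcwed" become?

tpmcwedlestjtr

What's happening: swap the front and back halves of the string.
For "lestjtrtpmcwed" the result is "tpmcwedlestjtr".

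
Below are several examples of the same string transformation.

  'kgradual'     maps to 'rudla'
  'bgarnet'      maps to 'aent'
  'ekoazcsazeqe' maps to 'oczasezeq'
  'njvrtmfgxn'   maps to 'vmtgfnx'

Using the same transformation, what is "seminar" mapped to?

In each case the input is transformed by: swap each adjacent pair of characters (1↔2, 3↔4, ...), then delete the first 3 characters.
Starting from "seminar": after the first operation, "esimanr"; after the second, "manr".

manr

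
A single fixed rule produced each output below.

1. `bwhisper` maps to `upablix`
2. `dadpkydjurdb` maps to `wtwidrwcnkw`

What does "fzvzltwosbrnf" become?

ysosemphlukg

The pattern: shift every letter 7 places backward in the alphabet (wrapping around), then delete the last character.
For "fzvzltwosbrnf", step one produces "ysosemphlukgy"; step two turns that into "ysosemphlukg".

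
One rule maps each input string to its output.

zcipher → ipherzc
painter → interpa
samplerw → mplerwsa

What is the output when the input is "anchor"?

Rule — move the first 2 characters to the end (rotate left by 2).
Doing the same to "anchor": "choran".

choran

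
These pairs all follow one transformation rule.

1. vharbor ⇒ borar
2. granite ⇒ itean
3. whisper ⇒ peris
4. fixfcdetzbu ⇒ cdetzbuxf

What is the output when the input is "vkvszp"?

zpvs

The transformation: delete the first 2 characters, then move the first 2 characters to the end (rotate left by 2).
Applying both steps to "vkvszp": "vszp", then "zpvs".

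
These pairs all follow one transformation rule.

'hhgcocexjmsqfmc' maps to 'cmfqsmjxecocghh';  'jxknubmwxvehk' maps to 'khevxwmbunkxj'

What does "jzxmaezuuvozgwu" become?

uwgzovuuzeamxzj

The transformation: reverse the string.
Doing the same to "jzxmaezuuvozgwu": "uwgzovuuzeamxzj".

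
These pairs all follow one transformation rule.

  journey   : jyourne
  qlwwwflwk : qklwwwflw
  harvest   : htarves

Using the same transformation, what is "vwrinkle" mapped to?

The rule is to swap the first and last characters, then move the last character to the front.
For "vwrinkle" the result is "vewrinkl".

vewrinkl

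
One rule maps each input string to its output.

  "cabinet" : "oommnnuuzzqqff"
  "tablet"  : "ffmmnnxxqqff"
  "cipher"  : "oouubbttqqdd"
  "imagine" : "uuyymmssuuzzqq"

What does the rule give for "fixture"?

rruujjffggddqq

In each case the input is transformed by: double every character, then shift every letter 12 places forward in the alphabet (wrapping around).
So "fixture" becomes "rruujjffggddqq".
(Check on "tablet": → "ttaabblleett" → "ffmmnnxxqqff" ✓)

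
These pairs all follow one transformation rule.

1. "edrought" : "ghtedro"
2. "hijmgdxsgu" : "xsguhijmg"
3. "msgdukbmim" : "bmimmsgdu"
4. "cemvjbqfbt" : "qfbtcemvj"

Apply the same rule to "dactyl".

The transformation: swap the front and back halves of the string, then delete the first character.
For "dactyl", step one produces "tyldac"; step two turns that into "yldac".
(Check on "hijmgdxsgu": → "dxsguhijmg" → "xsguhijmg" ✓)

yldac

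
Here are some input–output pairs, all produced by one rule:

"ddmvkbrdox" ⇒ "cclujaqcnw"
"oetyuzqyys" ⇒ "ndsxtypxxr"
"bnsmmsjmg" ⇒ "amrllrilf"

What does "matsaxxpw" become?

lzsrzwwov

The pattern: shift every letter 1 place backward in the alphabet (wrapping around).
Applying that to "matsaxxpw" gives "lzsrzwwov".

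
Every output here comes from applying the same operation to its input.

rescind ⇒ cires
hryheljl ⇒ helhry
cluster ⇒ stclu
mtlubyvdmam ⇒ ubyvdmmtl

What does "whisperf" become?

spewhi

Looking at the pairs, the operation is to delete the last 2 characters, then move the first 3 characters to the end (rotate left by 3).
On "whisperf": the first step gives "whispe", and the second then gives "spewhi".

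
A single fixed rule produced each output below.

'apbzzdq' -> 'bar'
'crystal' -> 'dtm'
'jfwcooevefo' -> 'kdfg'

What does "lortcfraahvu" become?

musi

Rule — shift every letter 1 place forward in the alphabet (wrapping around), then keep one character in every 3, starting at position 1 (positions 1st, 4th, 7th, ...).
Applying both steps to "lortcfraahvu": "mpsudgsbbiwv", then "musi".
(Check on "jfwcooevefo": → "kgxdppfwfgp" → "kdfg" ✓)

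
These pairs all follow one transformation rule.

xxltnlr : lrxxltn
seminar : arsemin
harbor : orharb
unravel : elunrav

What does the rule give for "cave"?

veca

What's happening: move the last 2 characters to the front (rotate right by 2).
Applying that to "cave" gives "veca".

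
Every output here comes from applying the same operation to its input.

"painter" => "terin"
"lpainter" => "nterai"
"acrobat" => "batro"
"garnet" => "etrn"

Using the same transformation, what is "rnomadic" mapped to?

adicom

What's happening: delete the first 2 characters, then move the first 2 characters to the end (rotate left by 2).
Applying that to "rnomadic" gives "adicom".
(Check on "painter": → "inter" → "terin" ✓)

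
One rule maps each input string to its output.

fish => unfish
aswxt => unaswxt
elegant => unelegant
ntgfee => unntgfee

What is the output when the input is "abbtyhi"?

unabbtyhi

The rule is to prepend "un".
Applying that to "abbtyhi" gives "unabbtyhi".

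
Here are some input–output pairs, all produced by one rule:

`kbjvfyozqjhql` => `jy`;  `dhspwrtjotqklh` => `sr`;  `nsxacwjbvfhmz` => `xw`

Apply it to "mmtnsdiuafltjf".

Each output is the input with this applied: keep one character in every 3, starting at position 3 (positions 3rd, 6th, 9th, ...), then delete the last 2 characters.
For "mmtnsdiuafltjf" the result is "td".
(Check on "nsxacwjbvfhmz": → "xwvm" → "xw" ✓)

td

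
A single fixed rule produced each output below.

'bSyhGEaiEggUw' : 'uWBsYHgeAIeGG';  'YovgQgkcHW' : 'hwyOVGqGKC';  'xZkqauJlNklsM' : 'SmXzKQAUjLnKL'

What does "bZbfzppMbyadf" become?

DFBzBFZPPmBYA

Each output is the input with this applied: flip the case of every letter, then move the last 2 characters to the front (rotate right by 2).
For "bZbfzppMbyadf" the result is "DFBzBFZPPmBYA".
(Check on "bSyhGEaiEggUw": → "BsYHgeAIeGGuW" → "uWBsYHgeAIeGG" ✓)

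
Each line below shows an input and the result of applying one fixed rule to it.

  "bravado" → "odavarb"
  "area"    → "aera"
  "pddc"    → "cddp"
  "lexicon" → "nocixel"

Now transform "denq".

qned

What's happening: reverse the string.
On "denq" that produces "qned".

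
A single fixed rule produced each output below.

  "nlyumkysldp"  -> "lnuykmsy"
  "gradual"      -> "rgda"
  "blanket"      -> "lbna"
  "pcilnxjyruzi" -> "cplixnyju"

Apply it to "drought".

Looking at the pairs, the operation is to swap each adjacent pair of characters (1↔2, 3↔4, ...), then delete the last 3 characters.
Working it through for "drought": intermediate "rduohgt", final "rduo".
(Check on "blanket": → "lbnaekt" → "lbna" ✓)

rduo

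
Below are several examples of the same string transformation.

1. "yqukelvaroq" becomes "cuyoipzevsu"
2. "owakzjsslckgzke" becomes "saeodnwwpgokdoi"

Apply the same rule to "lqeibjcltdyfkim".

puimfngpxhcjomq

The transformation: shift every letter 4 places forward in the alphabet (wrapping around).
"lqeibjcltdyfkim" → "puimfngpxhcjomq".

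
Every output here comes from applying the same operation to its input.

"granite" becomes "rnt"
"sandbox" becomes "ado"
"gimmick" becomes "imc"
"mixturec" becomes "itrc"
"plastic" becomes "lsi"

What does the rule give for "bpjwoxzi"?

pwxi

The rule is to keep every other character starting from the second (positions 2nd, 4th, 6th, ...).
Doing the same to "bpjwoxzi": "pwxi".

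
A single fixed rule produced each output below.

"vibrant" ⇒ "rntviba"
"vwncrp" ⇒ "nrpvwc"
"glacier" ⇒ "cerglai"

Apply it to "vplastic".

Rule — move the last 3 characters to the front (rotate right by 3), then swap the first and last characters.
"vplastic" → "ticvplas" → "sicvplat".

sicvplat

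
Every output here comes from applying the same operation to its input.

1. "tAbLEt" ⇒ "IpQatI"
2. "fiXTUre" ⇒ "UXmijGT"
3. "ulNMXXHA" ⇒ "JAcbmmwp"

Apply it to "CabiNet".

rPQXcTI

In each case the input is transformed by: flip the case of every letter, then shift every letter 11 places backward in the alphabet (wrapping around).
Working it through for "CabiNet": intermediate "cABInET", final "rPQXcTI".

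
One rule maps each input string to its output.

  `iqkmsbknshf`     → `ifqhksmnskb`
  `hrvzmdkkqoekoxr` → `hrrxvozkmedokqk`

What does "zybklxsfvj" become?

zjyvbfkslx

The transformation: take characters alternately from the front and the back (1st, last, 2nd, 2nd-last, ...).
"zybklxsfvj" → "zjyvbfkslx".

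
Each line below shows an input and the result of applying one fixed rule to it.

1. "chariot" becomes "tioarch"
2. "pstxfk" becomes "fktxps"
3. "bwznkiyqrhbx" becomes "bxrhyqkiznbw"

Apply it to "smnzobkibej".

jbekiobnzsm

The transformation: swap each adjacent pair of characters (1↔2, 3↔4, ...), then reverse the string.
On "smnzobkibej": the first step gives "msznboikebj", and the second then gives "jbekiobnzsm".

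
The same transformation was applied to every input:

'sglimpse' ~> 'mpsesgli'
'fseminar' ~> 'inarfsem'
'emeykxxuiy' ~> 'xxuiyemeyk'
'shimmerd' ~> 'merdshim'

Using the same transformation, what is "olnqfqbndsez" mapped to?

bndsezolnqfq

The transformation: swap the front and back halves of the string.
So "olnqfqbndsez" becomes "bndsezolnqfq".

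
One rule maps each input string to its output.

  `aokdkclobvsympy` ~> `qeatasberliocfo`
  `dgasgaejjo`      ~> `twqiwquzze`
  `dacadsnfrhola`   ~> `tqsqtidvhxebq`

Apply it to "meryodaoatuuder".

In each case the input is transformed by: shift every letter 10 places backward in the alphabet (wrapping around).
For "meryodaoatuuder" the result is "cuhoetqeqjkktuh".

cuhoetqeqjkktuh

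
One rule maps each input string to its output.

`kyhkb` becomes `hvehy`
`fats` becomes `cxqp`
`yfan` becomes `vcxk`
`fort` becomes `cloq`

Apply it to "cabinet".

zxyfkbq

Each output is the input with this applied: shift every letter 3 places backward in the alphabet (wrapping around).
For "cabinet" the result is "zxyfkbq".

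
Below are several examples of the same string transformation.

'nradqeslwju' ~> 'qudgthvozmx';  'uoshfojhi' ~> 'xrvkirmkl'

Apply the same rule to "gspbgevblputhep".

jvsejhyeosxwkhs

The pattern: shift every letter 3 places forward in the alphabet (wrapping around).
Applying that to "gspbgevblputhep" gives "jvsejhyeosxwkhs".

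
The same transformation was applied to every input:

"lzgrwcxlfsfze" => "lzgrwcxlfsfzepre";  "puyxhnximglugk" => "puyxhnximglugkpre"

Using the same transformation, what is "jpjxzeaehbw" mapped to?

jpjxzeaehbwpre

Rule — append "pre".
For "jpjxzeaehbw" the result is "jpjxzeaehbwpre".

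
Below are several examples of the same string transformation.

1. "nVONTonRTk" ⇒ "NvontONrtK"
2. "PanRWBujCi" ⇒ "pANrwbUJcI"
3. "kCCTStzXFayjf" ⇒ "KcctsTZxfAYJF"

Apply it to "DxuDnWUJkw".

What's happening: flip the case of every letter.
"DxuDnWUJkw" → "dXUdNwujKW".

dXUdNwujKW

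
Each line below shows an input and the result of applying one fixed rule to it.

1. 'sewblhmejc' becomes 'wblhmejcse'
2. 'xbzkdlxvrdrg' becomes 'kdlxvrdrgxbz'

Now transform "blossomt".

What's happening: swap the front and back halves of the string, then move the last 3 characters to the front (rotate right by 3).
Applying both steps to "blossomt": "somtblos", then "lossomtb".

lossomtb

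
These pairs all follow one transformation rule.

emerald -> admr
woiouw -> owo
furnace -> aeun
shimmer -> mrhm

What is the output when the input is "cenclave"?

What's happening: move the last 3 characters to the front (rotate right by 3), then keep every other character starting from the first (positions 1st, 3rd, 5th, ...).
"cenclave" → "avecencl" → "aeec".

aeec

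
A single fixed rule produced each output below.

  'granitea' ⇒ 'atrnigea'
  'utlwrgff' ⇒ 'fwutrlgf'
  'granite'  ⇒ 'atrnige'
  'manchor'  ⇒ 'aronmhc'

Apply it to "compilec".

cpomliec

In each case the input is transformed by: sort the characters into reverse alphabetical order, then move the last character to the front.
Starting from "compilec": after the first operation, "pomliecc"; after the second, "cpomliec".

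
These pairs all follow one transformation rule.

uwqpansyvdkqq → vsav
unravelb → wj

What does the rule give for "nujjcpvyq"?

The rule is to shift every letter 5 places forward in the alphabet (wrapping around), then keep one character in every 3, starting at position 3 (positions 3rd, 6th, 9th, ...).
For "nujjcpvyq", step one produces "szoohuadv"; step two turns that into "ouv".

ouv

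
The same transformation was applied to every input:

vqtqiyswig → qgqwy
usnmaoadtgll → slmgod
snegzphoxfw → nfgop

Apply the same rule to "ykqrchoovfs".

The transformation: keep every other character starting from the second (positions 2nd, 4th, 6th, ...), then take characters alternately from the front and the back (1st, last, 2nd, 2nd-last, ...).
Starting from "ykqrchoovfs": after the first operation, "krhof"; after the second, "kfroh".

kfroh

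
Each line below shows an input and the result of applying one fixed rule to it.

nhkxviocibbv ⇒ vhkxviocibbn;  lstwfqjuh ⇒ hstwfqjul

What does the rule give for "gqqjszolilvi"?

The rule is to swap the first and last characters.
"gqqjszolilvi" → "iqqjszolilvg".

iqqjszolilvg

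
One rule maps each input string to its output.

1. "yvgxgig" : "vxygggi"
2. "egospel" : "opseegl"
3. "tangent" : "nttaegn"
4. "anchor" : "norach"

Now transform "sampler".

prsaelm

The pattern: sort the characters into alphabetical order, then move the last 3 characters to the front (rotate right by 3).
Applying both steps to "sampler": "aelmprs", then "prsaelm".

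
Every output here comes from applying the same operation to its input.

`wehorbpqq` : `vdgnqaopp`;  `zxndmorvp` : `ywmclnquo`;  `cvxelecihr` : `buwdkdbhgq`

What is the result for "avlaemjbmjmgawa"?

zukzdlialilfzvz

Looking at the pairs, the operation is to shift every letter 1 place backward in the alphabet (wrapping around).
So "avlaemjbmjmgawa" becomes "zukzdlialilfzvz".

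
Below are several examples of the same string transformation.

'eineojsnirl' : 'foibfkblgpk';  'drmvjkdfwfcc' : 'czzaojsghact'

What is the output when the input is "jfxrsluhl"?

In each case the input is transformed by: shift every letter 3 places backward in the alphabet (wrapping around), then move the last 3 characters to the front (rotate right by 3).
For "jfxrsluhl", step one produces "gcuopirei"; step two turns that into "reigcuopi".

reigcuopi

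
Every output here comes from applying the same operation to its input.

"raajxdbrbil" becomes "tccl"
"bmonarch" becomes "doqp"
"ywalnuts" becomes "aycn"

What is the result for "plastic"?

rncu

The transformation: shift every letter 2 places forward in the alphabet (wrapping around), then keep only the first 4 characters.
Applying both steps to "plastic": "rncuvke", then "rncu".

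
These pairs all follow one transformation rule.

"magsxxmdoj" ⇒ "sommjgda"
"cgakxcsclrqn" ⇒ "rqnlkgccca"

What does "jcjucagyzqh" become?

The pattern: sort the characters into reverse alphabetical order, then delete the first 2 characters.
For "jcjucagyzqh", step one produces "zyuqjjhgcca"; step two turns that into "uqjjhgcca".

uqjjhgcca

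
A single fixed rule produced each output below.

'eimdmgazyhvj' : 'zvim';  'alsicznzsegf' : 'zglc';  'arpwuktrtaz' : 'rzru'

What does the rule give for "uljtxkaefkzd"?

ezlx

In each case the input is transformed by: keep one character in every 3, starting at position 2 (positions 2nd, 5th, 8th, ...), then move the last 2 characters to the front (rotate right by 2).
Applying both steps to "uljtxkaefkzd": "lxez", then "ezlx".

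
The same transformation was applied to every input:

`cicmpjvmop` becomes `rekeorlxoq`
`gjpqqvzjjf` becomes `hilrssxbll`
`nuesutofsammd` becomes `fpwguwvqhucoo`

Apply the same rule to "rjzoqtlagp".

The rule is to move the last character to the front, then shift every letter 2 places forward in the alphabet (wrapping around).
Applying both steps to "rjzoqtlagp": "prjzoqtlag", then "rtlbqsvnci".

rtlbqsvnci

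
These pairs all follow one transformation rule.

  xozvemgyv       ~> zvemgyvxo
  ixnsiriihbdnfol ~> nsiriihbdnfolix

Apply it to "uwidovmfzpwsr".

The transformation: move the first 2 characters to the end (rotate left by 2).
"uwidovmfzpwsr" → "idovmfzpwsruw".

idovmfzpwsruw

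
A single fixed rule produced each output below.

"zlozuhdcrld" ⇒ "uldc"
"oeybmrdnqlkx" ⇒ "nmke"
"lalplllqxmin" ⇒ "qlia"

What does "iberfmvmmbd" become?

The pattern: keep one character in every 3, starting at position 2 (positions 2nd, 5th, 8th, ...), then sort the characters into reverse alphabetical order.
On "iberfmvmmbd": the first step gives "bfmd", and the second then gives "mfdb".
(Check on "zlozuhdcrld": → "lucd" → "uldc" ✓)

mfdb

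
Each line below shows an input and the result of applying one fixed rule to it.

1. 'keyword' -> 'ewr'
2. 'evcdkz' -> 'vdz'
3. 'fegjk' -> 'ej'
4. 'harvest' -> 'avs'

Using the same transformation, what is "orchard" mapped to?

The rule is to keep every other character starting from the second (positions 2nd, 4th, 6th, ...).
Applying that to "orchard" gives "rhr".

rhr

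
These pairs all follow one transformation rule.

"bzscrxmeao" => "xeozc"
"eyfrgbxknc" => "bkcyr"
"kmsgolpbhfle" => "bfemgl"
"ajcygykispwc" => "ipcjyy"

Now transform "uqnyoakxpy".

axyqy

Looking at the pairs, the operation is to keep every other character starting from the second (positions 2nd, 4th, 6th, ...), then move the last 3 characters to the front (rotate right by 3).
Starting from "uqnyoakxpy": after the first operation, "qyaxy"; after the second, "axyqy".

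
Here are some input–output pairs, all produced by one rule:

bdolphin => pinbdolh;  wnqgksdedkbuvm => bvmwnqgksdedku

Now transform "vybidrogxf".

oxfvybidrg

Rule — move the last 3 characters to the front (rotate right by 3), then swap the first and last characters.
Applying that to "vybidrogxf" gives "oxfvybidrg".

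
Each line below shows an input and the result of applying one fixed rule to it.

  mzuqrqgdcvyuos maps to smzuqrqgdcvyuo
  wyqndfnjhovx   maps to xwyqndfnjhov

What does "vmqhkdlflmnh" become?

hvmqhkdlflmn

The pattern: move the last character to the front.
"vmqhkdlflmnh" → "hvmqhkdlflmn".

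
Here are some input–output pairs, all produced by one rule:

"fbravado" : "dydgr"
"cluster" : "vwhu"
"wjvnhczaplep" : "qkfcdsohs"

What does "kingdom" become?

jgrp

Looking at the pairs, the operation is to shift every letter 3 places forward in the alphabet (wrapping around), then delete the first 3 characters.
On "kingdom": the first step gives "nlqjgrp", and the second then gives "jgrp".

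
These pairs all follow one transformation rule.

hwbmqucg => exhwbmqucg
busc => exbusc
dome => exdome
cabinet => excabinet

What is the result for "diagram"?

What's happening: prepend "ex".
Applying that to "diagram" gives "exdiagram".

exdiagram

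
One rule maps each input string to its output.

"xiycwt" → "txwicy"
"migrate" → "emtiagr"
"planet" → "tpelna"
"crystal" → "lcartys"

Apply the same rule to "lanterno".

olnarnet

Rule — take characters alternately from the front and the back (1st, last, 2nd, 2nd-last, ...), then swap each adjacent pair of characters (1↔2, 3↔4, ...).
Applying both steps to "lanterno": "loannrte", then "olnarnet".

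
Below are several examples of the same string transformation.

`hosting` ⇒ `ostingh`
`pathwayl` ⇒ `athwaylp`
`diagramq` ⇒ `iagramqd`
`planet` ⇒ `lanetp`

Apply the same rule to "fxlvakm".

Looking at the pairs, the operation is to move the first character to the end.
On "fxlvakm" that produces "xlvakmf".

xlvakmf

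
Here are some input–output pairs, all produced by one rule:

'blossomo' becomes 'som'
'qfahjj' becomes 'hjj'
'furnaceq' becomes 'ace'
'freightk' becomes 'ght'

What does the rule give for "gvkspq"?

Each output is the input with this applied: swap the front and back halves of the string, then keep only the first 3 characters.
Working it through for "gvkspq": intermediate "spqgvk", final "spq".

spq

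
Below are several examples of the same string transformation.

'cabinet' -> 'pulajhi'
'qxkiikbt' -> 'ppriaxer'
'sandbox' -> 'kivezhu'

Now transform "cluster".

zalyjsb

Each output is the input with this applied: shift every letter 7 places forward in the alphabet (wrapping around), then move the first 3 characters to the end (rotate left by 3).
For "cluster", step one produces "jsbzaly"; step two turns that into "zalyjsb".
(Check on "cabinet": → "jhipula" → "pulajhi" ✓)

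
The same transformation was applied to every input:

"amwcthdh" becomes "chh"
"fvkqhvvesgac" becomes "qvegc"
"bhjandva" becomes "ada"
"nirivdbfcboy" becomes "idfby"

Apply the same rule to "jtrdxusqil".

duql

Rule — delete the first 3 characters, then keep every other character starting from the first (positions 1st, 3rd, 5th, ...).
Working it through for "jtrdxusqil": intermediate "dxusqil", final "duql".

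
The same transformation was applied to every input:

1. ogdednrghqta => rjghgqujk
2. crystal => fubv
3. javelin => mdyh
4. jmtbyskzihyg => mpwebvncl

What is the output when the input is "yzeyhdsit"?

bchbkg

What's happening: shift every letter 3 places forward in the alphabet (wrapping around), then delete the last 3 characters.
For "yzeyhdsit", step one produces "bchbkgvlw"; step two turns that into "bchbkg".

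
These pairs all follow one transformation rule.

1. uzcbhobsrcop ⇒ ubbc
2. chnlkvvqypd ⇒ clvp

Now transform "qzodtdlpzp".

qdlp

What's happening: keep one character in every 3, starting at position 1 (positions 1st, 4th, 7th, ...).
"qzodtdlpzp" → "qdlp".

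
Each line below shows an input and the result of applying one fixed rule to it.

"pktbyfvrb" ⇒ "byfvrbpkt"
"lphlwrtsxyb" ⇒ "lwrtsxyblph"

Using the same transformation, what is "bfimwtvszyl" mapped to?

mwtvszylbfi

The pattern: move the first 3 characters to the end (rotate left by 3).
So "bfimwtvszyl" becomes "mwtvszylbfi".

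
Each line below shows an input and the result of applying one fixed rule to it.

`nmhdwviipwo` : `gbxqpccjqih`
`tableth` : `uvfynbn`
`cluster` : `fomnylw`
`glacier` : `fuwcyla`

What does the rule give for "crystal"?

lsmnufw

The pattern: move the first character to the end, then shift every letter 6 places backward in the alphabet (wrapping around).
Working it through for "crystal": intermediate "rystalc", final "lsmnufw".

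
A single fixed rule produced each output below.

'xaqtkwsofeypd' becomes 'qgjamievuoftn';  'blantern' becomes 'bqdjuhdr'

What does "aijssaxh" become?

yziiqnxq

The transformation: move the first character to the end, then shift every letter 10 places backward in the alphabet (wrapping around).
"aijssaxh" → "ijssaxha" → "yziiqnxq".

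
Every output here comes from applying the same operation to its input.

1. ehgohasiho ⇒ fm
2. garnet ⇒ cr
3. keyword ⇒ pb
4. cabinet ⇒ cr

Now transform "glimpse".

Each output is the input with this applied: shift every letter 2 places backward in the alphabet (wrapping around), then keep only the last 2 characters.
"glimpse" → "ejgknqc" → "qc".

qc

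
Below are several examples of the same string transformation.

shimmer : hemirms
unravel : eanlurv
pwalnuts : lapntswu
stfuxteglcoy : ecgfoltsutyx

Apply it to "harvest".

Each output is the input with this applied: sort the characters into alphabetical order, then swap each adjacent pair of characters (1↔2, 3↔4, ...).
On "harvest": the first step gives "aehrstv", and the second then gives "earhtsv".
(Check on "shimmer": → "ehimmrs" → "hemirms" ✓)

earhtsv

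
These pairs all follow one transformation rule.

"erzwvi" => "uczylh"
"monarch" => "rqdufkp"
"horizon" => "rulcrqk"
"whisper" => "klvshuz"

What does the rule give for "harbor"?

In each case the input is transformed by: shift every letter 3 places forward in the alphabet (wrapping around), then move the first character to the end.
On "harbor": the first step gives "kdueru", and the second then gives "dueruk".

dueruk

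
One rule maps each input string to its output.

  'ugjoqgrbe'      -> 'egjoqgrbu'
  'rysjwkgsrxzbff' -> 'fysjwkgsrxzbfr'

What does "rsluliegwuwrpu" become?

usluliegwuwrpr

Looking at the pairs, the operation is to swap the first and last characters.
On "rsluliegwuwrpu" that produces "usluliegwuwrpr".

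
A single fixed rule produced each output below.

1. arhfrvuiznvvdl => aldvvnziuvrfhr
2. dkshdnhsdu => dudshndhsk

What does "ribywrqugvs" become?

The pattern: reverse the string, then move the last character to the front.
Starting from "ribywrqugvs": after the first operation, "svguqrwybir"; after the second, "rsvguqrwybi".

rsvguqrwybi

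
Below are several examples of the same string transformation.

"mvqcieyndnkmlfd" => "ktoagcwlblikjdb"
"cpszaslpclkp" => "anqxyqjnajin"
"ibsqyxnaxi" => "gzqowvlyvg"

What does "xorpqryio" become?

vmpnopwgm

What's happening: shift every letter 2 places backward in the alphabet (wrapping around).
Applying that to "xorpqryio" gives "vmpnopwgm".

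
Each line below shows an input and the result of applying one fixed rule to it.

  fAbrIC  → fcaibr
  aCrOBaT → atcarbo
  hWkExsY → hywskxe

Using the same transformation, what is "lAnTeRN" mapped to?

lnarnet

The transformation: take characters alternately from the front and the back (1st, last, 2nd, 2nd-last, ...), then convert every letter to lowercase.
Doing the same to "lAnTeRN": "lnarnet".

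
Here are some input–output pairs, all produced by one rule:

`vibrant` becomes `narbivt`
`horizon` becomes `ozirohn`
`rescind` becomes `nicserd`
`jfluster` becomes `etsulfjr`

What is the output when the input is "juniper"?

epinujr

What's happening: reverse the string, then move the first character to the end.
"juniper" → "repinuj" → "epinujr".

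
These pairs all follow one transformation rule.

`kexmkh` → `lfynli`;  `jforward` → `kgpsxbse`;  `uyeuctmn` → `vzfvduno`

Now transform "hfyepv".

igzfqw

Looking at the pairs, the operation is to shift every letter 1 place forward in the alphabet (wrapping around).
Applying that to "hfyepv" gives "igzfqw".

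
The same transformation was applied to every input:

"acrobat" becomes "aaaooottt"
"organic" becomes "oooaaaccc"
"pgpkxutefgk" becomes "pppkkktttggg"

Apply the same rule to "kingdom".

Each output is the input with this applied: keep one character in every 3, starting at position 1 (positions 1st, 4th, 7th, ...), then repeat every character 3 times.
Starting from "kingdom": after the first operation, "kgm"; after the second, "kkkgggmmm".

kkkgggmmm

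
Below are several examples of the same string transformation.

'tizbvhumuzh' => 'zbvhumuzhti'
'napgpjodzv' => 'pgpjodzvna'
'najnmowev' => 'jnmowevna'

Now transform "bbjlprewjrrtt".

The pattern: move the first 2 characters to the end (rotate left by 2).
"bbjlprewjrrtt" → "jlprewjrrttbb".

jlprewjrrttbb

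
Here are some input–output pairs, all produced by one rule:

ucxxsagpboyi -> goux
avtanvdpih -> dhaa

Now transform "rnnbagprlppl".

pprb

Rule — keep one character in every 3, starting at position 1 (positions 1st, 4th, 7th, ...), then swap the front and back halves of the string.
"rnnbagprlppl" → "rbpp" → "pprb".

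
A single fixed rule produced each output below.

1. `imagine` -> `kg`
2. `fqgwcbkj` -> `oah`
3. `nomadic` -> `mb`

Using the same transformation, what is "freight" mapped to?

Each output is the input with this applied: keep one character in every 3, starting at position 2 (positions 2nd, 5th, 8th, ...), then shift every letter 2 places backward in the alphabet (wrapping around).
Starting from "freight": after the first operation, "rg"; after the second, "pe".

pe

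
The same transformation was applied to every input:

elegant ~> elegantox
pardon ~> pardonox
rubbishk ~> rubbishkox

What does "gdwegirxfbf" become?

Rule — append "ox".
Doing the same to "gdwegirxfbf": "gdwegirxfbfox".

gdwegirxfbfox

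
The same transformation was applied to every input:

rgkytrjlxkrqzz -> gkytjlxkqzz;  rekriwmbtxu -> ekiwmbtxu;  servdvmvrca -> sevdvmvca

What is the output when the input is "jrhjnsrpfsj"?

Each output is the input with this applied: remove every "r".
On "jrhjnsrpfsj" that produces "jhjnspfsj".

jhjnspfsj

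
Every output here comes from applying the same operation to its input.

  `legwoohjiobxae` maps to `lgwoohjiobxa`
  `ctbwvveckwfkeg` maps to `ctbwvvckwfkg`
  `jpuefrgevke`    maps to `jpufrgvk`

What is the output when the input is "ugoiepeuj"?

Each output is the input with this applied: remove every "e".
Applying that to "ugoiepeuj" gives "ugoipuj".

ugoipuj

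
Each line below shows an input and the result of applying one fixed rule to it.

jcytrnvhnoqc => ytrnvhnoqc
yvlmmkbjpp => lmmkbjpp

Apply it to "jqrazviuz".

Looking at the pairs, the operation is to delete the first 2 characters.
Applying that to "jqrazviuz" gives "razviuz".

razviuz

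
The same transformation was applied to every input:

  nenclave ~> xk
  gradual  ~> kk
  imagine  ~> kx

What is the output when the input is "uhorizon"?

The rule is to shift every letter 10 places forward in the alphabet (wrapping around), then keep one character in every 3, starting at position 3 (positions 3rd, 6th, 9th, ...).
For "uhorizon", step one produces "erybsjyx"; step two turns that into "yj".

yj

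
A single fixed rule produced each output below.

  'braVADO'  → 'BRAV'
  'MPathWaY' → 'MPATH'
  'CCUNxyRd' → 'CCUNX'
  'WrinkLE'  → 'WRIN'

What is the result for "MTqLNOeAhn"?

The rule is to delete the last 3 characters, then convert every letter to uppercase.
For "MTqLNOeAhn", step one produces "MTqLNOe"; step two turns that into "MTQLNOE".
(Check on "WrinkLE": → "Wrin" → "WRIN" ✓)

MTQLNOE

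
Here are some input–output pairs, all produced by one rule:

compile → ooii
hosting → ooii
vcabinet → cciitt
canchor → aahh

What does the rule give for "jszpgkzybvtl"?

ssggyytt

In each case the input is transformed by: keep one character in every 3, starting at position 2 (positions 2nd, 5th, 8th, ...), then double every character.
"jszpgkzybvtl" → "sgyt" → "ssggyytt".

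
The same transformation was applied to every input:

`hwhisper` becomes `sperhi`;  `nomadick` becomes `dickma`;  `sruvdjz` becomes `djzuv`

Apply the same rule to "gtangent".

The transformation: delete the first 2 characters, then move the first 2 characters to the end (rotate left by 2).
On "gtangent": the first step gives "angent", and the second then gives "gentan".

gentan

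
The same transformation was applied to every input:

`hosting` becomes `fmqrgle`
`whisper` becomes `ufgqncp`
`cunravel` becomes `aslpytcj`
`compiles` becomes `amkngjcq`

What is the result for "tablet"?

Rule — shift every letter 2 places backward in the alphabet (wrapping around).
For "tablet" the result is "ryzjcr".

ryzjcr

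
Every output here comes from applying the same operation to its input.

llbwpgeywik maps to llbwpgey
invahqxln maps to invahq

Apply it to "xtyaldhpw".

What's happening: delete the last 3 characters.
Doing the same to "xtyaldhpw": "xtyald".

xtyald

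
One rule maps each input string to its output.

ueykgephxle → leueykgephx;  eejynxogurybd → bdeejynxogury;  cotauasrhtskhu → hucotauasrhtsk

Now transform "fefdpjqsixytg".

tgfefdpjqsixy

Looking at the pairs, the operation is to move the last 2 characters to the front (rotate right by 2).
Doing the same to "fefdpjqsixytg": "tgfefdpjqsixy".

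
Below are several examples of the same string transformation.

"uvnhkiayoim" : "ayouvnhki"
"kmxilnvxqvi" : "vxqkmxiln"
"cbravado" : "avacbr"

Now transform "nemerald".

The pattern: delete the last 2 characters, then move the last 3 characters to the front (rotate right by 3).
Working it through for "nemerald": intermediate "nemera", final "eranem".

eranem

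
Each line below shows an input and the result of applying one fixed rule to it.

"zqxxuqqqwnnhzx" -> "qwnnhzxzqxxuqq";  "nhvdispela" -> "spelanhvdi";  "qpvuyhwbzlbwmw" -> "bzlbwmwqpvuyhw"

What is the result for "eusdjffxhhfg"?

fxhhfgeusdjf

In each case the input is transformed by: swap the front and back halves of the string.
On "eusdjffxhhfg" that produces "fxhhfgeusdjf".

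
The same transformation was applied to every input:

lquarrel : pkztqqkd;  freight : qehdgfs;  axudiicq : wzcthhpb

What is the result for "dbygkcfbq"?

acfxbjaep

Rule — shift every letter 1 place backward in the alphabet (wrapping around), then swap each adjacent pair of characters (1↔2, 3↔4, ...).
On "dbygkcfbq": the first step gives "caxfjbeap", and the second then gives "acfxbjaep".
(Check on "lquarrel": → "kptzqqdk" → "pkztqqkd" ✓)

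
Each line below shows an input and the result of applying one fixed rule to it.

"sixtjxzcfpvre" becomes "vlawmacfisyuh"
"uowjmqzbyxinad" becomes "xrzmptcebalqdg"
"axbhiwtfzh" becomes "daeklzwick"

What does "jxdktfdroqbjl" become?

magnwigurtemo

The pattern: shift every letter 3 places forward in the alphabet (wrapping around).
On "jxdktfdroqbjl" that produces "magnwigurtemo".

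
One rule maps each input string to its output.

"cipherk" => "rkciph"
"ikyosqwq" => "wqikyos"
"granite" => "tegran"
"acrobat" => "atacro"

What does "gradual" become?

What's happening: move the last 3 characters to the front (rotate right by 3), then delete the first character.
For "gradual", step one produces "ualgrad"; step two turns that into "algrad".
(Check on "cipherk": → "erkciph" → "rkciph" ✓)

algrad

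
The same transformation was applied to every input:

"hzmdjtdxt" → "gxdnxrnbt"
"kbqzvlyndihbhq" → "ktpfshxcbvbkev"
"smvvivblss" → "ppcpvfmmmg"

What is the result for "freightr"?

The transformation: move the first 2 characters to the end (rotate left by 2), then shift every letter 6 places backward in the alphabet (wrapping around).
"freightr" → "eightrfr" → "ycabnlzl".
(Check on "smvvivblss": → "vvivblsssm" → "ppcpvfmmmg" ✓)

ycabnlzl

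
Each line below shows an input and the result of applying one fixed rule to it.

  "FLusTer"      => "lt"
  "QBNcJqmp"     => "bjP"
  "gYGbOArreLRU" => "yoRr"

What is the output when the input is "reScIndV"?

Eiv

In each case the input is transformed by: flip the case of every letter, then keep one character in every 3, starting at position 2 (positions 2nd, 5th, 8th, ...).
Working it through for "reScIndV": intermediate "REsCiNDv", final "Eiv".
(Check on "QBNcJqmp": → "qbnCjQMP" → "bjP" ✓)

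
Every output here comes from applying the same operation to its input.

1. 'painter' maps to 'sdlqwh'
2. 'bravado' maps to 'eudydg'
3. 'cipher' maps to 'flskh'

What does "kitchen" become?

nlwfkh

Rule — delete the last character, then shift every letter 3 places forward in the alphabet (wrapping around).
On "kitchen": the first step gives "kitche", and the second then gives "nlwfkh".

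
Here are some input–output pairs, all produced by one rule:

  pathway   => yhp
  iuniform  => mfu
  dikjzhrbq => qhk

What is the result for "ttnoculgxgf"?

In each case the input is transformed by: reverse the string, then keep one character in every 3, starting at position 1 (positions 1st, 4th, 7th, ...).
Starting from "ttnoculgxgf": after the first operation, "fgxglucontt"; after the second, "fgct".

fgct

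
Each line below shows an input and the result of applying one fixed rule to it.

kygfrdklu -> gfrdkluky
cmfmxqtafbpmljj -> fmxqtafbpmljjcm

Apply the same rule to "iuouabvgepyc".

What's happening: move the first 2 characters to the end (rotate left by 2).
So "iuouabvgepyc" becomes "ouabvgepyciu".

ouabvgepyciu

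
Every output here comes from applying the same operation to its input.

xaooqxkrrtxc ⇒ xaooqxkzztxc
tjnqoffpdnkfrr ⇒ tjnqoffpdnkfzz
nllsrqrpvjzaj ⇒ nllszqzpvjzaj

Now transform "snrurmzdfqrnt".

snzuzmzdfqznt

The rule is to replace every "r" with "z".
On "snrurmzdfqrnt" that produces "snzuzmzdfqznt".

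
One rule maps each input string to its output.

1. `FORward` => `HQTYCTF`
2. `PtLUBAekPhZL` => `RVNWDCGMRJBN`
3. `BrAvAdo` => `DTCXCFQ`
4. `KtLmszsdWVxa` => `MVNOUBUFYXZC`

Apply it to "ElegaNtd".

GNGICPVF

The transformation: shift every letter 2 places forward in the alphabet (wrapping around), then convert every letter to uppercase.
Working it through for "ElegaNtd": intermediate "GngicPvf", final "GNGICPVF".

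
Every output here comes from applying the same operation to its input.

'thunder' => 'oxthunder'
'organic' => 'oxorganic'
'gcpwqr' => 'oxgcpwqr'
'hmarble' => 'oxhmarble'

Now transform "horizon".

oxhorizon

The rule is to prepend "ox".
Applying that to "horizon" gives "oxhorizon".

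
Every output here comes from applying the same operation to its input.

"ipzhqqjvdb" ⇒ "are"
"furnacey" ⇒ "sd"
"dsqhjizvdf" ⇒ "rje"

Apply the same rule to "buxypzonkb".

yal

What's happening: shift every letter 1 place forward in the alphabet (wrapping around), then keep one character in every 3, starting at position 3 (positions 3rd, 6th, 9th, ...).
Applying that to "buxypzonkb" gives "yal".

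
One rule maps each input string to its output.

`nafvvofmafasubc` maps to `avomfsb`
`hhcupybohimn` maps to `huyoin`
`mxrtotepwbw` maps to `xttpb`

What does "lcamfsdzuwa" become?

What's happening: keep every other character starting from the second (positions 2nd, 4th, 6th, ...).
Applying that to "lcamfsdzuwa" gives "cmszw".

cmszw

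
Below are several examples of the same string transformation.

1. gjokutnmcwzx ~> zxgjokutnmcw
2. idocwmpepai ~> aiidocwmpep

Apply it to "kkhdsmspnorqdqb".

qbkkhdsmspnorqd

Each output is the input with this applied: move the last 2 characters to the front (rotate right by 2).
So "kkhdsmspnorqdqb" becomes "qbkkhdsmspnorqd".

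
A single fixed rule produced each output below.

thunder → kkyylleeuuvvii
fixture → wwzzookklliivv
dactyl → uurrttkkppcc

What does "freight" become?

wwiivvzzxxyykk

What's happening: shift every letter 9 places backward in the alphabet (wrapping around), then double every character.
Starting from "freight": after the first operation, "wivzxyk"; after the second, "wwiivvzzxxyykk".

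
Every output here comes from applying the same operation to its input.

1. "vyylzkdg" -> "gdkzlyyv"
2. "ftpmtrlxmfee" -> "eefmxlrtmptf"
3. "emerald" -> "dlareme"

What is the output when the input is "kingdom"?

modgnik

The transformation: reverse the string.
For "kingdom" the result is "modgnik".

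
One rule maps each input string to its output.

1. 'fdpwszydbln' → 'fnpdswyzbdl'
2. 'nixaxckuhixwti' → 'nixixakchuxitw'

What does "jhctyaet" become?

jtchytea

The pattern: move the last character to the front, then swap each adjacent pair of characters (1↔2, 3↔4, ...).
On "jhctyaet": the first step gives "tjhctyae", and the second then gives "jtchytea".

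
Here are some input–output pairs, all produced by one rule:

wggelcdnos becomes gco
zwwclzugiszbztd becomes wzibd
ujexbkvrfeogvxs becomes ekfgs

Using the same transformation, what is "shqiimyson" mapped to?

In each case the input is transformed by: keep one character in every 3, starting at position 3 (positions 3rd, 6th, 9th, ...).
"shqiimyson" → "qmo".

qmo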